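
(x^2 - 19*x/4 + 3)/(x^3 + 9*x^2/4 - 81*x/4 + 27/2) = (x - 4)/(x^2 + 3*x - 18)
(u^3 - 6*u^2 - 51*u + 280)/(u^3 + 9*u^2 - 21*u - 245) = (u - 8)/(u + 7)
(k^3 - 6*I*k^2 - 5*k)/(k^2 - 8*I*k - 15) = k*(k - I)/(k - 3*I)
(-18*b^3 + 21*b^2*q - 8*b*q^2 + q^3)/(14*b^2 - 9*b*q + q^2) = (9*b^2 - 6*b*q + q^2)/(-7*b + q)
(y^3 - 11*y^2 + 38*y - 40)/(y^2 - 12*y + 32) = (y^2 - 7*y + 10)/(y - 8)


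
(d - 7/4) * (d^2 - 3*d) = d^3 - 19*d^2/4 + 21*d/4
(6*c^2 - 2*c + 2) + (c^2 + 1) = 7*c^2 - 2*c + 3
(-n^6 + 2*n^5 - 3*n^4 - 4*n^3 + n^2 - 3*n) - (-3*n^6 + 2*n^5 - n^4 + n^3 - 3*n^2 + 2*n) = 2*n^6 - 2*n^4 - 5*n^3 + 4*n^2 - 5*n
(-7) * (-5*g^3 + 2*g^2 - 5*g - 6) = 35*g^3 - 14*g^2 + 35*g + 42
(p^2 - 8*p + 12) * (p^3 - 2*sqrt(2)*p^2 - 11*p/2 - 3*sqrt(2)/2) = p^5 - 8*p^4 - 2*sqrt(2)*p^4 + 13*p^3/2 + 16*sqrt(2)*p^3 - 51*sqrt(2)*p^2/2 + 44*p^2 - 66*p + 12*sqrt(2)*p - 18*sqrt(2)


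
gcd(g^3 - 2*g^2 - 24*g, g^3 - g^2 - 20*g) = g^2 + 4*g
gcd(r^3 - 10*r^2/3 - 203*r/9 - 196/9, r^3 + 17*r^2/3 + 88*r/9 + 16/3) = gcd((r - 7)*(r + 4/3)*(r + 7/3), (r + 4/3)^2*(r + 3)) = r + 4/3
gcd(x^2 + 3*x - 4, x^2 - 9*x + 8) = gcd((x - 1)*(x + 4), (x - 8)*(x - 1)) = x - 1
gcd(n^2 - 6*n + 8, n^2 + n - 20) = n - 4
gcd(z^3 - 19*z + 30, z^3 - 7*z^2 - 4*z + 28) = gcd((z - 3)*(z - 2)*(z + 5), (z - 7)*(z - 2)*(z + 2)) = z - 2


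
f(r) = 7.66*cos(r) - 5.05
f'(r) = -7.66*sin(r)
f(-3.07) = -12.69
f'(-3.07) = 0.55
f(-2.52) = -11.28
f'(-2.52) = 4.46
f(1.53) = -4.74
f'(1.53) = -7.65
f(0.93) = -0.47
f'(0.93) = -6.14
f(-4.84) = -4.08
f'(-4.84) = -7.60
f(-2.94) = -12.55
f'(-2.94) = 1.53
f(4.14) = -9.20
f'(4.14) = 6.44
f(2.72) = -12.04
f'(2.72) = -3.13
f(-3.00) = -12.63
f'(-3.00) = 1.08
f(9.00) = -12.03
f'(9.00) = -3.16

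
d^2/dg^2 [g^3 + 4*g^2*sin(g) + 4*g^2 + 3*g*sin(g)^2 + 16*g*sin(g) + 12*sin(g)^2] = -4*g^2*sin(g) + 6*g*cos(2*g) + 16*sqrt(2)*g*cos(g + pi/4) + 6*g + 8*sin(g) + 6*sin(2*g) + 32*cos(g) + 24*cos(2*g) + 8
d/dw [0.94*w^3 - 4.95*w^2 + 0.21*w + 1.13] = 2.82*w^2 - 9.9*w + 0.21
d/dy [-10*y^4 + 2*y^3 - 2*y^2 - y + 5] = -40*y^3 + 6*y^2 - 4*y - 1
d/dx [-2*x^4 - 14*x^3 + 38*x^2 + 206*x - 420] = -8*x^3 - 42*x^2 + 76*x + 206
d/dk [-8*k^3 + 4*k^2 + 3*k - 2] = -24*k^2 + 8*k + 3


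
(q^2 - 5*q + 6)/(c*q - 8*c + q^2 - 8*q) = (q^2 - 5*q + 6)/(c*q - 8*c + q^2 - 8*q)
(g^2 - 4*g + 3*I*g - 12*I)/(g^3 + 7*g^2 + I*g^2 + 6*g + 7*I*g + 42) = (g - 4)/(g^2 + g*(7 - 2*I) - 14*I)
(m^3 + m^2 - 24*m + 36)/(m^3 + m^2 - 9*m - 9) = (m^2 + 4*m - 12)/(m^2 + 4*m + 3)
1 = 1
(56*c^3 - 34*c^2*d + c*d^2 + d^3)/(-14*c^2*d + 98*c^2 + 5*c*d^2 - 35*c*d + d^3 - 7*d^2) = (-4*c + d)/(d - 7)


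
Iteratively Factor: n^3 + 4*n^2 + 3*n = (n + 1)*(n^2 + 3*n) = n*(n + 1)*(n + 3)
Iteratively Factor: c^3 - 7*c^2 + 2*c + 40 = (c + 2)*(c^2 - 9*c + 20) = (c - 4)*(c + 2)*(c - 5)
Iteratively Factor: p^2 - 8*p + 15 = (p - 5)*(p - 3)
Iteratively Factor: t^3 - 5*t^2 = (t)*(t^2 - 5*t) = t*(t - 5)*(t)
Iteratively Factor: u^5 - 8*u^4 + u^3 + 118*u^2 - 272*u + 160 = (u - 2)*(u^4 - 6*u^3 - 11*u^2 + 96*u - 80) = (u - 4)*(u - 2)*(u^3 - 2*u^2 - 19*u + 20) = (u - 4)*(u - 2)*(u - 1)*(u^2 - u - 20) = (u - 5)*(u - 4)*(u - 2)*(u - 1)*(u + 4)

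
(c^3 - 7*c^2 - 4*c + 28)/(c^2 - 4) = c - 7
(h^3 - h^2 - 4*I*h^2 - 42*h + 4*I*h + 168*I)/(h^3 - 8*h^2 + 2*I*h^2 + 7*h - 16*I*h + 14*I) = (h^2 + h*(6 - 4*I) - 24*I)/(h^2 + h*(-1 + 2*I) - 2*I)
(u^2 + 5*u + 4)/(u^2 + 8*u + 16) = (u + 1)/(u + 4)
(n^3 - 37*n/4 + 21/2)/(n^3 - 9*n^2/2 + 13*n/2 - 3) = (n + 7/2)/(n - 1)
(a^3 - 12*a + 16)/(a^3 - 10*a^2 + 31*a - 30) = (a^2 + 2*a - 8)/(a^2 - 8*a + 15)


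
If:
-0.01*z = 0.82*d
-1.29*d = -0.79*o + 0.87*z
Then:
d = -0.0121951219512195*z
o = 1.08135226921889*z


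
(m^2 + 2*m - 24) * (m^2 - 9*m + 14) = m^4 - 7*m^3 - 28*m^2 + 244*m - 336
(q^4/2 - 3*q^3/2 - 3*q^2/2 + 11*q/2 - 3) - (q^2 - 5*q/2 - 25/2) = q^4/2 - 3*q^3/2 - 5*q^2/2 + 8*q + 19/2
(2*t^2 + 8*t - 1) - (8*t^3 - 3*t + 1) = -8*t^3 + 2*t^2 + 11*t - 2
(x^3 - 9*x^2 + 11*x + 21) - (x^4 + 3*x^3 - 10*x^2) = -x^4 - 2*x^3 + x^2 + 11*x + 21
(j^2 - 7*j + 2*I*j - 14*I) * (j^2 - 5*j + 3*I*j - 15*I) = j^4 - 12*j^3 + 5*I*j^3 + 29*j^2 - 60*I*j^2 + 72*j + 175*I*j - 210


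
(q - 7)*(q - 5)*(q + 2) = q^3 - 10*q^2 + 11*q + 70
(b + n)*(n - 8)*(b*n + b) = b^2*n^2 - 7*b^2*n - 8*b^2 + b*n^3 - 7*b*n^2 - 8*b*n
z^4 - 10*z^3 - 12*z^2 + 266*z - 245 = (z - 7)^2*(z - 1)*(z + 5)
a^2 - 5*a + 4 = (a - 4)*(a - 1)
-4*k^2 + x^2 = (-2*k + x)*(2*k + x)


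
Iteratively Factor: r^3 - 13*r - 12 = (r + 3)*(r^2 - 3*r - 4) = (r + 1)*(r + 3)*(r - 4)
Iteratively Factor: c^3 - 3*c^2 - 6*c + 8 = (c - 1)*(c^2 - 2*c - 8) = (c - 4)*(c - 1)*(c + 2)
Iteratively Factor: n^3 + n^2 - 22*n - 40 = (n + 4)*(n^2 - 3*n - 10) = (n - 5)*(n + 4)*(n + 2)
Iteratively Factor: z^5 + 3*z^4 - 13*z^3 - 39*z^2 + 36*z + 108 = (z + 3)*(z^4 - 13*z^2 + 36) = (z - 3)*(z + 3)*(z^3 + 3*z^2 - 4*z - 12) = (z - 3)*(z - 2)*(z + 3)*(z^2 + 5*z + 6) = (z - 3)*(z - 2)*(z + 3)^2*(z + 2)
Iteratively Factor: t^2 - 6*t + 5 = (t - 1)*(t - 5)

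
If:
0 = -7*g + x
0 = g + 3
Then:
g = -3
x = -21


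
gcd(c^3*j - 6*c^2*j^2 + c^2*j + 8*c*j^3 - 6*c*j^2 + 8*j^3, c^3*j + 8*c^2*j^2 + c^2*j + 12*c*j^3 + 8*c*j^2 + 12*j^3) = c*j + j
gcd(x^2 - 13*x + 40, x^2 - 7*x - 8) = x - 8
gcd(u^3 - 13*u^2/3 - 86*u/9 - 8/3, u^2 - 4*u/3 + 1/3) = 1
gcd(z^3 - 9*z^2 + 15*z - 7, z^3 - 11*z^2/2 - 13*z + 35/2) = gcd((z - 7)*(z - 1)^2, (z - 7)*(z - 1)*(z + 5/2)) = z^2 - 8*z + 7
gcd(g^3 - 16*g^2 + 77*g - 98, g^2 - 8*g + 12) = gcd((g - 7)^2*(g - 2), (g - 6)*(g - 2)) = g - 2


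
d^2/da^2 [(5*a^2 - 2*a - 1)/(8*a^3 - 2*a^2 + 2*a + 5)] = 2*(320*a^6 - 384*a^5 - 528*a^4 - 1228*a^3 + 570*a^2 + 72*a + 131)/(512*a^9 - 384*a^8 + 480*a^7 + 760*a^6 - 360*a^5 + 516*a^4 + 488*a^3 - 90*a^2 + 150*a + 125)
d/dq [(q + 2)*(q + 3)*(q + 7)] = 3*q^2 + 24*q + 41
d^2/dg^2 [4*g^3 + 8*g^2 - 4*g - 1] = 24*g + 16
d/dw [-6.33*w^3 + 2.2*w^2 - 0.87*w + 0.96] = -18.99*w^2 + 4.4*w - 0.87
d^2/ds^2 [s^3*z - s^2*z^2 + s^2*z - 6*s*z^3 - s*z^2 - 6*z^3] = 2*z*(3*s - z + 1)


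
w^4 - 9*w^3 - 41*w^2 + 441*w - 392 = (w - 8)*(w - 7)*(w - 1)*(w + 7)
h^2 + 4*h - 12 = (h - 2)*(h + 6)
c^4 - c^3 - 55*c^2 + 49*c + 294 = (c - 7)*(c - 3)*(c + 2)*(c + 7)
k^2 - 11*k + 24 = (k - 8)*(k - 3)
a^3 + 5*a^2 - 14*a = a*(a - 2)*(a + 7)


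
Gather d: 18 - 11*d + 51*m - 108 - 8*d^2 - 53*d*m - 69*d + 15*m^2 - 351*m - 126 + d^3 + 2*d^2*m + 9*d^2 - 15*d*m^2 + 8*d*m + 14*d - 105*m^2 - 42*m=d^3 + d^2*(2*m + 1) + d*(-15*m^2 - 45*m - 66) - 90*m^2 - 342*m - 216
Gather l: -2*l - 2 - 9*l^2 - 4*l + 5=-9*l^2 - 6*l + 3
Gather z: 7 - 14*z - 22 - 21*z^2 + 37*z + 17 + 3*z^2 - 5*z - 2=-18*z^2 + 18*z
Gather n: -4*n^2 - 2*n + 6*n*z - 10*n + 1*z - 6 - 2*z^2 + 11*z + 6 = -4*n^2 + n*(6*z - 12) - 2*z^2 + 12*z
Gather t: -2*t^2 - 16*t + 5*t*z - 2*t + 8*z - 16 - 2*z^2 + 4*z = -2*t^2 + t*(5*z - 18) - 2*z^2 + 12*z - 16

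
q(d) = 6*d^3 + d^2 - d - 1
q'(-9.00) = 1439.00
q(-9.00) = -4285.00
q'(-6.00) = 635.00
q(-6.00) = -1255.00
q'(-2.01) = 67.70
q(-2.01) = -43.67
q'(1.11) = 23.40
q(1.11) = 7.33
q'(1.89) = 67.08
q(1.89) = 41.19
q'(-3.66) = 232.80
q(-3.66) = -278.11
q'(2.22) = 92.15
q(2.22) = 67.35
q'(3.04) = 171.43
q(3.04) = 173.77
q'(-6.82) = 822.58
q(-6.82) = -1850.96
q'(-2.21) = 82.49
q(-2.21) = -58.67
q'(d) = 18*d^2 + 2*d - 1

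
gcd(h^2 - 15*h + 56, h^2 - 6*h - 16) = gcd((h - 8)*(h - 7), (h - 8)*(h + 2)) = h - 8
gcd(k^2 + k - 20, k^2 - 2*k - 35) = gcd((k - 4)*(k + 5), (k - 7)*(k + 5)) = k + 5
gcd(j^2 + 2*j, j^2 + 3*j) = j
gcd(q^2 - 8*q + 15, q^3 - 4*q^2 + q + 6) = q - 3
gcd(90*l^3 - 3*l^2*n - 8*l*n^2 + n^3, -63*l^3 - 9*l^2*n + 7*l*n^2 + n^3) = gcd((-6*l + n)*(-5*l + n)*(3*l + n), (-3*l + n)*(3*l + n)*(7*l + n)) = 3*l + n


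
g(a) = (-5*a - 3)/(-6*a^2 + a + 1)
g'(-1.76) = -0.08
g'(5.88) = -0.03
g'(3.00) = -0.15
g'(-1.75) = -0.08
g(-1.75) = -0.30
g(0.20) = -4.17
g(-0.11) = -3.00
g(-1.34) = -0.33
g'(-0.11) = 2.39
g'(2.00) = -0.44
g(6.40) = 0.15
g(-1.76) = -0.30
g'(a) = (-5*a - 3)*(12*a - 1)/(-6*a^2 + a + 1)^2 - 5/(-6*a^2 + a + 1)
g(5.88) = 0.16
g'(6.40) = -0.03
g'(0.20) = -11.28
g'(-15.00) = 0.00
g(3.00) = 0.36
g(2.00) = 0.62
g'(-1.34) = -0.06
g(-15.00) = -0.05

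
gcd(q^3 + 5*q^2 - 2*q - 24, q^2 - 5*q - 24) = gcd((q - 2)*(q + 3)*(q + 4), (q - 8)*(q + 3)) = q + 3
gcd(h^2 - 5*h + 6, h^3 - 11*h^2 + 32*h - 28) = h - 2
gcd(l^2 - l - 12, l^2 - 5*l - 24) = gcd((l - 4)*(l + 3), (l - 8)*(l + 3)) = l + 3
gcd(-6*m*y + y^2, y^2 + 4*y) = y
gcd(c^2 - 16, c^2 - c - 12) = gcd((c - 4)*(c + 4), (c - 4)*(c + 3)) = c - 4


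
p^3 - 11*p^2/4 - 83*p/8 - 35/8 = (p - 5)*(p + 1/2)*(p + 7/4)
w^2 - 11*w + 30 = (w - 6)*(w - 5)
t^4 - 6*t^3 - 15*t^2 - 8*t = t*(t - 8)*(t + 1)^2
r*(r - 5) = r^2 - 5*r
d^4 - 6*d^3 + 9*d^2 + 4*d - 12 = (d - 3)*(d - 2)^2*(d + 1)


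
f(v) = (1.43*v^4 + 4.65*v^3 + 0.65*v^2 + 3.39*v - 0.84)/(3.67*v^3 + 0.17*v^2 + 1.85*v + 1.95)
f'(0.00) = 2.15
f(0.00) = -0.43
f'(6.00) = 0.39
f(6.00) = 3.57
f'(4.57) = 0.40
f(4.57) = 3.01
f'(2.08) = 0.49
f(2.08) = 1.96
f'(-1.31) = 1.46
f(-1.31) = 1.23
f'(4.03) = 0.40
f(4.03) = 2.79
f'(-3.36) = 0.42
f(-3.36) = -0.01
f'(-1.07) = 3.14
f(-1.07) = 1.74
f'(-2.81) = 0.45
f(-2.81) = 0.23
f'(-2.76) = 0.45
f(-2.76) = 0.25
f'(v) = (-11.01*v^2 - 0.34*v - 1.85)*(1.43*v^4 + 4.65*v^3 + 0.65*v^2 + 3.39*v - 0.84)/(3.67*v^3 + 0.17*v^2 + 1.85*v + 1.95)^2 + (5.72*v^3 + 13.95*v^2 + 1.3*v + 3.39)/(3.67*v^3 + 0.17*v^2 + 1.85*v + 1.95) = (5.2481*v^6 + 0.486200000000004*v^5 + 6.3415*v^4 + 3.4764*v^3 + 37.0771*v^2 + 2.8206*v + 8.1645)/(13.4689*v^6 + 1.2478*v^5 + 13.6079*v^4 + 14.942*v^3 + 4.0855*v^2 + 7.215*v + 3.8025)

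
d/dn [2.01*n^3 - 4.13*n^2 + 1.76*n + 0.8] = 6.03*n^2 - 8.26*n + 1.76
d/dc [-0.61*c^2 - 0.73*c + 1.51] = -1.22*c - 0.73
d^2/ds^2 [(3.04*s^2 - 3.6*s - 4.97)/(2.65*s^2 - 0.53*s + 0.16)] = (2.8421709430404e-14*s^4 - 42.02264*s^3 - 217.14471*s^2 + 51.04059*s + 0.967501999999999)/(18.609625*s^6 - 11.165775*s^5 + 5.603955*s^4 - 1.497197*s^3 + 0.338352*s^2 - 0.040704*s + 0.004096)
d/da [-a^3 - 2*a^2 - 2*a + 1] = -3*a^2 - 4*a - 2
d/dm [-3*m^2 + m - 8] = 1 - 6*m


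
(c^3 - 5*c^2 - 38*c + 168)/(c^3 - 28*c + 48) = (c - 7)/(c - 2)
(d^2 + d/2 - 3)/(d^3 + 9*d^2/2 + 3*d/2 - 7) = (2*d - 3)/(2*d^2 + 5*d - 7)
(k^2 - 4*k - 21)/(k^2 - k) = (k^2 - 4*k - 21)/(k*(k - 1))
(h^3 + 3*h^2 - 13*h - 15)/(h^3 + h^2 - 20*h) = (h^2 - 2*h - 3)/(h*(h - 4))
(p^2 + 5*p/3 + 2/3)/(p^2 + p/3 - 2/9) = 3*(p + 1)/(3*p - 1)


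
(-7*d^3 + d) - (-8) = -7*d^3 + d + 8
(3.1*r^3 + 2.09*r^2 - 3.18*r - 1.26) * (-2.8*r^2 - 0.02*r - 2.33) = -8.68*r^5 - 5.914*r^4 + 1.6392*r^3 - 1.2781*r^2 + 7.4346*r + 2.9358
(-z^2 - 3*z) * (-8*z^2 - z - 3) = 8*z^4 + 25*z^3 + 6*z^2 + 9*z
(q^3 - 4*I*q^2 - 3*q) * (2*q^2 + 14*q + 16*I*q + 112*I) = 2*q^5 + 14*q^4 + 8*I*q^4 + 58*q^3 + 56*I*q^3 + 406*q^2 - 48*I*q^2 - 336*I*q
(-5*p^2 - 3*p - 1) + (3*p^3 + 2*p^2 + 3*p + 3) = 3*p^3 - 3*p^2 + 2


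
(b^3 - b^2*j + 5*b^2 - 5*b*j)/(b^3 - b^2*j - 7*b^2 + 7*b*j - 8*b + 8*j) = b*(b + 5)/(b^2 - 7*b - 8)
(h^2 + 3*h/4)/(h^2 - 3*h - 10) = h*(4*h + 3)/(4*(h^2 - 3*h - 10))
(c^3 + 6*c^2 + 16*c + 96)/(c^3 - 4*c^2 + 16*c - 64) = (c + 6)/(c - 4)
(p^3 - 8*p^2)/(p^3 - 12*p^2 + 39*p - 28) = p^2*(p - 8)/(p^3 - 12*p^2 + 39*p - 28)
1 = 1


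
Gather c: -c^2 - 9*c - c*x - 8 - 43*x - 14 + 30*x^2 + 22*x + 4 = -c^2 + c*(-x - 9) + 30*x^2 - 21*x - 18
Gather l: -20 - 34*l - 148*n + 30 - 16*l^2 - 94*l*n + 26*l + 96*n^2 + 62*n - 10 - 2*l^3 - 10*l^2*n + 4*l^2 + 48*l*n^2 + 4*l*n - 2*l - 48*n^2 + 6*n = -2*l^3 + l^2*(-10*n - 12) + l*(48*n^2 - 90*n - 10) + 48*n^2 - 80*n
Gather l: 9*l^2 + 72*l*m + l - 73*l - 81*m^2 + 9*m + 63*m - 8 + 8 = 9*l^2 + l*(72*m - 72) - 81*m^2 + 72*m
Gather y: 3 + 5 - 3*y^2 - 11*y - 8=-3*y^2 - 11*y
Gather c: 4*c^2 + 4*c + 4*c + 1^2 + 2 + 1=4*c^2 + 8*c + 4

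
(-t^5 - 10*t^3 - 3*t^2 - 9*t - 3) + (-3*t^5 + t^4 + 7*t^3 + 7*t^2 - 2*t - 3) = -4*t^5 + t^4 - 3*t^3 + 4*t^2 - 11*t - 6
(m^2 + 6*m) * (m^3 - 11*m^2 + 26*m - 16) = m^5 - 5*m^4 - 40*m^3 + 140*m^2 - 96*m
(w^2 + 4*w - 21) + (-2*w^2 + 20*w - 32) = -w^2 + 24*w - 53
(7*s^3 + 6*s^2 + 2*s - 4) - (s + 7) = 7*s^3 + 6*s^2 + s - 11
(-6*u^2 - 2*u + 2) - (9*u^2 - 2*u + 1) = 1 - 15*u^2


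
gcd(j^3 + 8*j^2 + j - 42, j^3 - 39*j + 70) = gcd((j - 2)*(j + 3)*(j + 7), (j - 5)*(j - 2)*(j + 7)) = j^2 + 5*j - 14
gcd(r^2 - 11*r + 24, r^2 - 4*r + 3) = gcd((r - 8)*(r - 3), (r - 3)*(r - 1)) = r - 3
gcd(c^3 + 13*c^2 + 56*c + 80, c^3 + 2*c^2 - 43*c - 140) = c^2 + 9*c + 20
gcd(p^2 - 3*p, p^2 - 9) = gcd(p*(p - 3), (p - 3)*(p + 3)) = p - 3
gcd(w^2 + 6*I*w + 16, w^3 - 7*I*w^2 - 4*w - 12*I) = w - 2*I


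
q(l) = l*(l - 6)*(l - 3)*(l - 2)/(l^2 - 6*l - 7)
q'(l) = l*(6 - 2*l)*(l - 6)*(l - 3)*(l - 2)/(l^2 - 6*l - 7)^2 + l*(l - 6)*(l - 3)/(l^2 - 6*l - 7) + l*(l - 6)*(l - 2)/(l^2 - 6*l - 7) + l*(l - 3)*(l - 2)/(l^2 - 6*l - 7) + (l - 6)*(l - 3)*(l - 2)/(l^2 - 6*l - 7) = (2*l^5 - 29*l^4 + 104*l^3 + 51*l^2 - 504*l + 252)/(l^4 - 12*l^3 + 22*l^2 + 84*l + 49)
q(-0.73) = -23.97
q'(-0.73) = 137.28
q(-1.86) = 35.99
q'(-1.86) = 5.25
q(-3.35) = 43.75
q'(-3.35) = -9.96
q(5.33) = 2.62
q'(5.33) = -0.35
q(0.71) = 1.03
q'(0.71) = -0.43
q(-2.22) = 35.74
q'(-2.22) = -2.59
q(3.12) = 0.08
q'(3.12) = 0.70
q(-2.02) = 35.53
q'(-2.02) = 0.84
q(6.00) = 0.00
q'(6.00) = -10.29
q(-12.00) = 217.03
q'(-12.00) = -28.96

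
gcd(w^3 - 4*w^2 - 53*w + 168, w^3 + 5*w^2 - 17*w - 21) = w^2 + 4*w - 21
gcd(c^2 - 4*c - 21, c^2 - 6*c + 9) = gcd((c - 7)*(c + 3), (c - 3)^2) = 1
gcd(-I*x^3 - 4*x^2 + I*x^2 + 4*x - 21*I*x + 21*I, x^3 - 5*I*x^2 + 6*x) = 1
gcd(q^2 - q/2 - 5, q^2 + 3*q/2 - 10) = q - 5/2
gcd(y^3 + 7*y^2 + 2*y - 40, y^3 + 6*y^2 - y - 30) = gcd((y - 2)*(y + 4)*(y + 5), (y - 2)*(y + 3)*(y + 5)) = y^2 + 3*y - 10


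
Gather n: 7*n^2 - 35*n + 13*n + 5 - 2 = 7*n^2 - 22*n + 3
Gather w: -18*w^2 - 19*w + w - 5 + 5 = -18*w^2 - 18*w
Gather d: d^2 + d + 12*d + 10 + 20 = d^2 + 13*d + 30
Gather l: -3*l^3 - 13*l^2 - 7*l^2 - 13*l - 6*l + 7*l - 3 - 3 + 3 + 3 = -3*l^3 - 20*l^2 - 12*l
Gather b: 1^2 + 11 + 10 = 22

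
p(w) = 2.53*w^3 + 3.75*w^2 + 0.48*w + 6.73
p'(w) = 7.59*w^2 + 7.5*w + 0.48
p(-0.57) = 7.21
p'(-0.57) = -1.33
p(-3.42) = -52.25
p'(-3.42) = 63.61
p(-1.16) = 7.27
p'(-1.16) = 1.99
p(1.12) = 15.53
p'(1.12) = 18.40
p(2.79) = 92.21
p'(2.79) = 80.49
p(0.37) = 7.55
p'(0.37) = 4.29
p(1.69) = 30.46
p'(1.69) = 34.83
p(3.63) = 178.90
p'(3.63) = 127.72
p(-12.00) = -3830.87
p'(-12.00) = 1003.44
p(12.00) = 4924.33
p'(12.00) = 1183.44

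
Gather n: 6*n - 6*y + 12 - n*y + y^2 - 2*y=n*(6 - y) + y^2 - 8*y + 12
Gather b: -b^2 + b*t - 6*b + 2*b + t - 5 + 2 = -b^2 + b*(t - 4) + t - 3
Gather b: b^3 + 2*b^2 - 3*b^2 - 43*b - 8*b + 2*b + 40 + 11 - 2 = b^3 - b^2 - 49*b + 49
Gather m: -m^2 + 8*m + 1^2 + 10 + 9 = -m^2 + 8*m + 20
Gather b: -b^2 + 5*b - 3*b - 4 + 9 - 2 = -b^2 + 2*b + 3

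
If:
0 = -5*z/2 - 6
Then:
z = -12/5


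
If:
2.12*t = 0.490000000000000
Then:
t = 0.23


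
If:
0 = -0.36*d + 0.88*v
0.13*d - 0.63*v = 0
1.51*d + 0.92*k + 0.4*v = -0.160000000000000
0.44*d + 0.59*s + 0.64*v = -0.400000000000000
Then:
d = 0.00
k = -0.17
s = -0.68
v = 0.00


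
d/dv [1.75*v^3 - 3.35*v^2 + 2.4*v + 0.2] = 5.25*v^2 - 6.7*v + 2.4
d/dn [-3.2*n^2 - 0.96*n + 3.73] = -6.4*n - 0.96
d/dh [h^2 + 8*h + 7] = 2*h + 8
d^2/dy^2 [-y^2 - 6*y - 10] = -2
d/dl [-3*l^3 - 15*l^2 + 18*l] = -9*l^2 - 30*l + 18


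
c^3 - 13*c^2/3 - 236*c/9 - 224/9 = (c - 8)*(c + 4/3)*(c + 7/3)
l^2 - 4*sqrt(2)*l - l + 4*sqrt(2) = (l - 1)*(l - 4*sqrt(2))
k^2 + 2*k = k*(k + 2)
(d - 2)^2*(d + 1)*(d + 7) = d^4 + 4*d^3 - 21*d^2 + 4*d + 28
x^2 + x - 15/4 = (x - 3/2)*(x + 5/2)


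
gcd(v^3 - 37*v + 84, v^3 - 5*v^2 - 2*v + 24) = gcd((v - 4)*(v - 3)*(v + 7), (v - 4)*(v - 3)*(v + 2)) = v^2 - 7*v + 12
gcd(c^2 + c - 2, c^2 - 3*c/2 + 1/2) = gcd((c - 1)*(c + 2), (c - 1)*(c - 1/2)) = c - 1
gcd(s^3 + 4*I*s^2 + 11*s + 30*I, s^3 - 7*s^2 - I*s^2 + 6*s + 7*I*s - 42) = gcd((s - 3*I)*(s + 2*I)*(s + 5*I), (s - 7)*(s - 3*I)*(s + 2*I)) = s^2 - I*s + 6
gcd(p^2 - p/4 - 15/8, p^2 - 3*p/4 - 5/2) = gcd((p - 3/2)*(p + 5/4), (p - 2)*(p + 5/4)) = p + 5/4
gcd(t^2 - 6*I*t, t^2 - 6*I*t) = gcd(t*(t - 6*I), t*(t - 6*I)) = t^2 - 6*I*t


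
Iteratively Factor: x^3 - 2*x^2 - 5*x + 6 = (x - 3)*(x^2 + x - 2) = (x - 3)*(x - 1)*(x + 2)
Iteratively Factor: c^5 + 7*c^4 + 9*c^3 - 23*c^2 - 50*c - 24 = (c + 4)*(c^4 + 3*c^3 - 3*c^2 - 11*c - 6) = (c - 2)*(c + 4)*(c^3 + 5*c^2 + 7*c + 3) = (c - 2)*(c + 1)*(c + 4)*(c^2 + 4*c + 3) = (c - 2)*(c + 1)*(c + 3)*(c + 4)*(c + 1)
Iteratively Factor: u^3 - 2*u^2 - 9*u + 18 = (u - 2)*(u^2 - 9) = (u - 2)*(u + 3)*(u - 3)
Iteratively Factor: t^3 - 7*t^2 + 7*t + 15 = (t + 1)*(t^2 - 8*t + 15) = (t - 3)*(t + 1)*(t - 5)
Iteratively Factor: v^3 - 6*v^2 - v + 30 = (v - 5)*(v^2 - v - 6) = (v - 5)*(v - 3)*(v + 2)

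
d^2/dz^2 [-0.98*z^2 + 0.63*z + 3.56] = -1.96000000000000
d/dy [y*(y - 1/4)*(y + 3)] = 3*y^2 + 11*y/2 - 3/4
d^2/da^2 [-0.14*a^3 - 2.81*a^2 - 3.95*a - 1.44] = -0.84*a - 5.62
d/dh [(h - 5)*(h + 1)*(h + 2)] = 3*h^2 - 4*h - 13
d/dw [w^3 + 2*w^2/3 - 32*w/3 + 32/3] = 3*w^2 + 4*w/3 - 32/3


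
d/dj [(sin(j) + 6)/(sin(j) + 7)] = cos(j)/(sin(j) + 7)^2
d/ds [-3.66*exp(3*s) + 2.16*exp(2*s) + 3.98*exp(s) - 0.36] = (-10.98*exp(2*s) + 4.32*exp(s) + 3.98)*exp(s)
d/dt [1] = 0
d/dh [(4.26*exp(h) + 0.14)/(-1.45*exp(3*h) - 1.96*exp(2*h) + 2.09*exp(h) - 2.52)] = (12.354*exp(3*h) + 8.9586*exp(2*h) + 0.5488*exp(h) - 11.0278)*exp(h)/(2.1025*exp(6*h) + 5.684*exp(5*h) - 2.2194*exp(4*h) - 0.8848*exp(3*h) + 14.2465*exp(2*h) - 10.5336*exp(h) + 6.3504)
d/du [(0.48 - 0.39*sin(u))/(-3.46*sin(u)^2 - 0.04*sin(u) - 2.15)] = (-1.3494*sin(u)^2 + 3.3216*sin(u) + 0.8577)*cos(u)/(11.9716*sin(u)^4 + 0.2768*sin(u)^3 + 14.8796*sin(u)^2 + 0.172*sin(u) + 4.6225)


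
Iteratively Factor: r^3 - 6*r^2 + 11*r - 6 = (r - 1)*(r^2 - 5*r + 6) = (r - 3)*(r - 1)*(r - 2)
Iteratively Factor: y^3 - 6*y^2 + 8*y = (y - 2)*(y^2 - 4*y) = y*(y - 2)*(y - 4)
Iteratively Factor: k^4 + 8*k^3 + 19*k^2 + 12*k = (k + 1)*(k^3 + 7*k^2 + 12*k) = k*(k + 1)*(k^2 + 7*k + 12) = k*(k + 1)*(k + 3)*(k + 4)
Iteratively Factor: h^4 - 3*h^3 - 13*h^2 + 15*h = (h - 1)*(h^3 - 2*h^2 - 15*h) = (h - 1)*(h + 3)*(h^2 - 5*h) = h*(h - 1)*(h + 3)*(h - 5)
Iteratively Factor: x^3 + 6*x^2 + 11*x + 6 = (x + 2)*(x^2 + 4*x + 3) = (x + 2)*(x + 3)*(x + 1)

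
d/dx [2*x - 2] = 2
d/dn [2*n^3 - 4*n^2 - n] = 6*n^2 - 8*n - 1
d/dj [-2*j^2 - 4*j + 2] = -4*j - 4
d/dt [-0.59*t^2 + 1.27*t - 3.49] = 1.27 - 1.18*t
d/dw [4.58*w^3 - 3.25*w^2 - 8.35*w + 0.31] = 13.74*w^2 - 6.5*w - 8.35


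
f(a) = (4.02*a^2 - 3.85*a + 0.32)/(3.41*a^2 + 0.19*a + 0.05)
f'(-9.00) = 0.02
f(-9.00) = 1.31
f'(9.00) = 0.01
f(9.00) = 1.05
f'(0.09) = -33.55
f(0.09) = 0.06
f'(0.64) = 1.75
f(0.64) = -0.32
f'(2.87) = 0.13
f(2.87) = 0.78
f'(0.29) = 2.60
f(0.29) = -1.17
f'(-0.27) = 20.28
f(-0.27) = 6.68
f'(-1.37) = 0.74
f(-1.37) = 2.12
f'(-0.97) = 1.54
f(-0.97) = 2.55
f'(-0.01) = -99.77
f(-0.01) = 7.41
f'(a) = (-6.82*a - 0.19)*(4.02*a^2 - 3.85*a + 0.32)/(3.41*a^2 + 0.19*a + 0.05)^2 + (8.04*a - 3.85)/(3.41*a^2 + 0.19*a + 0.05)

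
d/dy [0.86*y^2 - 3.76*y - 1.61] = 1.72*y - 3.76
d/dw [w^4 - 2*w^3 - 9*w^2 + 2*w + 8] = 4*w^3 - 6*w^2 - 18*w + 2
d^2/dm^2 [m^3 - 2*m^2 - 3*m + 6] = 6*m - 4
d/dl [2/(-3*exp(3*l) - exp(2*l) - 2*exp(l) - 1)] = (18*exp(2*l) + 4*exp(l) + 4)*exp(l)/(3*exp(3*l) + exp(2*l) + 2*exp(l) + 1)^2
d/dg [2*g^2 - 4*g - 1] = 4*g - 4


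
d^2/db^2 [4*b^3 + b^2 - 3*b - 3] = 24*b + 2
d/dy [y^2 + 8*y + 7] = 2*y + 8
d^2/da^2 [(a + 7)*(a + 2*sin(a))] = -2*(a + 7)*sin(a) + 4*cos(a) + 2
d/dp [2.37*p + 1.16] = 2.37000000000000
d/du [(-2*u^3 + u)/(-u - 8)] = 4*(u^3 + 12*u^2 - 2)/(u^2 + 16*u + 64)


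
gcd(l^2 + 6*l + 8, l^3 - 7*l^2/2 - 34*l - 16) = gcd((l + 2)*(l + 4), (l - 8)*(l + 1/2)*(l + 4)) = l + 4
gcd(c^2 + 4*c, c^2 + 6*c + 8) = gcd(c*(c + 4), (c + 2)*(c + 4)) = c + 4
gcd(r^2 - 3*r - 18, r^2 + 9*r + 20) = 1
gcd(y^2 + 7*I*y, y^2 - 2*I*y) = y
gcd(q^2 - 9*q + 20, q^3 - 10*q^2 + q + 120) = q - 5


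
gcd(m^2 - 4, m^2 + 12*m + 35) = 1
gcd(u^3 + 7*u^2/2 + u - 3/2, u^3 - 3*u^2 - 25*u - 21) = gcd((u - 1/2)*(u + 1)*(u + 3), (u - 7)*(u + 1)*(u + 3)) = u^2 + 4*u + 3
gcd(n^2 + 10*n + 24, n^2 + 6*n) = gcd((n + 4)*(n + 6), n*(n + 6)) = n + 6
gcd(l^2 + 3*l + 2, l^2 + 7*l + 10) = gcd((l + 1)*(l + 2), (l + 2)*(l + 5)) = l + 2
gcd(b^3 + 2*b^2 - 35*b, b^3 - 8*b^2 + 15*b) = b^2 - 5*b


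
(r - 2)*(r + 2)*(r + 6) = r^3 + 6*r^2 - 4*r - 24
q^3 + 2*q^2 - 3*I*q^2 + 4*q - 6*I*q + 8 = (q + 2)*(q - 4*I)*(q + I)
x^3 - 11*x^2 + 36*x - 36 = (x - 6)*(x - 3)*(x - 2)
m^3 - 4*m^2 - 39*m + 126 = (m - 7)*(m - 3)*(m + 6)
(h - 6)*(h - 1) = h^2 - 7*h + 6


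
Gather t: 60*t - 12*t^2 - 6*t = -12*t^2 + 54*t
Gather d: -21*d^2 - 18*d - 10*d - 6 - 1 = -21*d^2 - 28*d - 7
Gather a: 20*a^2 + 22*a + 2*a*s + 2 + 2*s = 20*a^2 + a*(2*s + 22) + 2*s + 2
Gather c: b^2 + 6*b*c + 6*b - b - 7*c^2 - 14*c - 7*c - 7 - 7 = b^2 + 5*b - 7*c^2 + c*(6*b - 21) - 14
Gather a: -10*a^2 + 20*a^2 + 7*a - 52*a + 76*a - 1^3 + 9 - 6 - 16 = 10*a^2 + 31*a - 14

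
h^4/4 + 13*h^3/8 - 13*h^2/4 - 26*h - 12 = (h/4 + 1)*(h - 4)*(h + 1/2)*(h + 6)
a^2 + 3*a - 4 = (a - 1)*(a + 4)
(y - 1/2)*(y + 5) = y^2 + 9*y/2 - 5/2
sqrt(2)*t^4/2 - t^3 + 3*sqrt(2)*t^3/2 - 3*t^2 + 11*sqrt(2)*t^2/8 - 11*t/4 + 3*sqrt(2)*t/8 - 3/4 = (t + 1/2)*(t + 3/2)*(t - sqrt(2))*(sqrt(2)*t/2 + sqrt(2)/2)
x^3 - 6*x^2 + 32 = (x - 4)^2*(x + 2)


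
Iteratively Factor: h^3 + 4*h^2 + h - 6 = (h - 1)*(h^2 + 5*h + 6) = (h - 1)*(h + 3)*(h + 2)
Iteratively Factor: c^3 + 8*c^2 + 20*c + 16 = (c + 2)*(c^2 + 6*c + 8) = (c + 2)^2*(c + 4)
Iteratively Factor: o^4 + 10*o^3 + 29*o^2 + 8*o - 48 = (o + 4)*(o^3 + 6*o^2 + 5*o - 12) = (o + 4)^2*(o^2 + 2*o - 3) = (o - 1)*(o + 4)^2*(o + 3)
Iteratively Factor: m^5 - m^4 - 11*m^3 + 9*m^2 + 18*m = (m + 3)*(m^4 - 4*m^3 + m^2 + 6*m) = (m - 3)*(m + 3)*(m^3 - m^2 - 2*m) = (m - 3)*(m - 2)*(m + 3)*(m^2 + m) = (m - 3)*(m - 2)*(m + 1)*(m + 3)*(m)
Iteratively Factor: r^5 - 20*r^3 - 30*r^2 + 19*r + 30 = (r + 3)*(r^4 - 3*r^3 - 11*r^2 + 3*r + 10) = (r + 1)*(r + 3)*(r^3 - 4*r^2 - 7*r + 10) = (r - 5)*(r + 1)*(r + 3)*(r^2 + r - 2) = (r - 5)*(r - 1)*(r + 1)*(r + 3)*(r + 2)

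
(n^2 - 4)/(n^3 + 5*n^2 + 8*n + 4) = (n - 2)/(n^2 + 3*n + 2)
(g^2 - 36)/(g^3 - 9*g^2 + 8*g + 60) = (g + 6)/(g^2 - 3*g - 10)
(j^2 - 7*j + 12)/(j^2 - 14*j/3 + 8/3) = 3*(j - 3)/(3*j - 2)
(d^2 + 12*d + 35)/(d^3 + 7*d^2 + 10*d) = (d + 7)/(d*(d + 2))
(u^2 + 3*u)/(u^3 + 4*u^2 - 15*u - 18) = u*(u + 3)/(u^3 + 4*u^2 - 15*u - 18)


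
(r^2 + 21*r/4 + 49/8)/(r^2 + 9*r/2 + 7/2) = (r + 7/4)/(r + 1)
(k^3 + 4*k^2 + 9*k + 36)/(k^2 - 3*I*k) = k + 4 + 3*I + 12*I/k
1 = 1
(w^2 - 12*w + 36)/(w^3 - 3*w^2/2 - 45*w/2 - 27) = 2*(w - 6)/(2*w^2 + 9*w + 9)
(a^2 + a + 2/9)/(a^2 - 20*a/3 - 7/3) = (a + 2/3)/(a - 7)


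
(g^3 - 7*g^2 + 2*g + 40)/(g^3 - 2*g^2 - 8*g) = (g - 5)/g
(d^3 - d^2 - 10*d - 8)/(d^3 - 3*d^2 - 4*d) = (d + 2)/d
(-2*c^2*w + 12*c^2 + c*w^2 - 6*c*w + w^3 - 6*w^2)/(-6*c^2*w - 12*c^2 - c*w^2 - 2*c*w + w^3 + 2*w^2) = (-c*w + 6*c + w^2 - 6*w)/(-3*c*w - 6*c + w^2 + 2*w)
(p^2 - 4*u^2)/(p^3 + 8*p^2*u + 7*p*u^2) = (p^2 - 4*u^2)/(p*(p^2 + 8*p*u + 7*u^2))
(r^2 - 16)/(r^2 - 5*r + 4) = (r + 4)/(r - 1)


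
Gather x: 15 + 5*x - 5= 5*x + 10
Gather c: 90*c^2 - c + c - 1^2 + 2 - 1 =90*c^2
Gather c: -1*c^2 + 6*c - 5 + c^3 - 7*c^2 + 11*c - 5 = c^3 - 8*c^2 + 17*c - 10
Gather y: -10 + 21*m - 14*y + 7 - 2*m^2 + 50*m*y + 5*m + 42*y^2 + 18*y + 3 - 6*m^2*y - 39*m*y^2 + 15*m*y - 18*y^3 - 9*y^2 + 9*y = -2*m^2 + 26*m - 18*y^3 + y^2*(33 - 39*m) + y*(-6*m^2 + 65*m + 13)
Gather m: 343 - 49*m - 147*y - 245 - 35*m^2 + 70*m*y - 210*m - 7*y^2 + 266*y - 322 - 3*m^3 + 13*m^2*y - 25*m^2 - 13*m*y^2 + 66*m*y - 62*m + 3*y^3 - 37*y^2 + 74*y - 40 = -3*m^3 + m^2*(13*y - 60) + m*(-13*y^2 + 136*y - 321) + 3*y^3 - 44*y^2 + 193*y - 264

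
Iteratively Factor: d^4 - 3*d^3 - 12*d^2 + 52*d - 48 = (d - 2)*(d^3 - d^2 - 14*d + 24) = (d - 3)*(d - 2)*(d^2 + 2*d - 8) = (d - 3)*(d - 2)*(d + 4)*(d - 2)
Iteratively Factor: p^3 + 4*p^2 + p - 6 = (p + 3)*(p^2 + p - 2) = (p + 2)*(p + 3)*(p - 1)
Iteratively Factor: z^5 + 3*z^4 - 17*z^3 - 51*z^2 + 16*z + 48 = (z - 1)*(z^4 + 4*z^3 - 13*z^2 - 64*z - 48) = (z - 4)*(z - 1)*(z^3 + 8*z^2 + 19*z + 12) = (z - 4)*(z - 1)*(z + 1)*(z^2 + 7*z + 12) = (z - 4)*(z - 1)*(z + 1)*(z + 3)*(z + 4)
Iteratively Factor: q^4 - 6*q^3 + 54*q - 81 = (q + 3)*(q^3 - 9*q^2 + 27*q - 27) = (q - 3)*(q + 3)*(q^2 - 6*q + 9) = (q - 3)^2*(q + 3)*(q - 3)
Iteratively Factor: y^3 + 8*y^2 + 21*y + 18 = (y + 3)*(y^2 + 5*y + 6) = (y + 3)^2*(y + 2)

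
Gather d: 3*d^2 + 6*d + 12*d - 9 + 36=3*d^2 + 18*d + 27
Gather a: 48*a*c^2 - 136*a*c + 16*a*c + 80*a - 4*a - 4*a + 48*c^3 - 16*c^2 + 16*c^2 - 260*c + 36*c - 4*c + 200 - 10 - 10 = a*(48*c^2 - 120*c + 72) + 48*c^3 - 228*c + 180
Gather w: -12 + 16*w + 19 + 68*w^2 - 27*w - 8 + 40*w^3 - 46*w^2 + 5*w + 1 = 40*w^3 + 22*w^2 - 6*w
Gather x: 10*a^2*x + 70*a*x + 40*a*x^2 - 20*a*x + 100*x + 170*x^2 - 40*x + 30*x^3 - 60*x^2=30*x^3 + x^2*(40*a + 110) + x*(10*a^2 + 50*a + 60)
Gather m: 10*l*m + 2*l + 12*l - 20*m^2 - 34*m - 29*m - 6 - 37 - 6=14*l - 20*m^2 + m*(10*l - 63) - 49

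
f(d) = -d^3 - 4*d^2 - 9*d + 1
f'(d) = -3*d^2 - 8*d - 9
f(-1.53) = 8.99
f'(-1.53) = -3.78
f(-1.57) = 9.14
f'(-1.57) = -3.83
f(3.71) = -138.51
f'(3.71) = -79.97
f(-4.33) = 46.16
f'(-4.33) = -30.61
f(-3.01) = 19.12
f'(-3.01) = -12.10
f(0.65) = -6.81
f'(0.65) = -15.47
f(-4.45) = 49.96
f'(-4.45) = -32.81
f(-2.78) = 16.59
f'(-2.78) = -9.95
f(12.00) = -2411.00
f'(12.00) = -537.00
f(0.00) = 1.00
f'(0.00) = -9.00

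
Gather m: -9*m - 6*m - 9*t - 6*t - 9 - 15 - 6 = -15*m - 15*t - 30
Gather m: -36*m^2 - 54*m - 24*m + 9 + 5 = -36*m^2 - 78*m + 14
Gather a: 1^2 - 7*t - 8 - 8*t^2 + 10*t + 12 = -8*t^2 + 3*t + 5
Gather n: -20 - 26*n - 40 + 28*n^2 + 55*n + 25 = 28*n^2 + 29*n - 35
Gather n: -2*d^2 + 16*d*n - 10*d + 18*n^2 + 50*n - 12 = -2*d^2 - 10*d + 18*n^2 + n*(16*d + 50) - 12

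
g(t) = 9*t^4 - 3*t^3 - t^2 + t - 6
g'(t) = 36*t^3 - 9*t^2 - 2*t + 1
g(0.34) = -5.77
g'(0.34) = 0.69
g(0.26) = -5.82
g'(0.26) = 0.50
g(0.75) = -4.23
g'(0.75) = 9.62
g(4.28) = 2764.83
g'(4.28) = 2650.07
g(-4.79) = 5033.86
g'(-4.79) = -4152.40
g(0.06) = -5.94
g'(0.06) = 0.86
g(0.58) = -5.32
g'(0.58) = 3.84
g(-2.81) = 610.99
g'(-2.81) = -863.21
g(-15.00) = 465504.00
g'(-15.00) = -123494.00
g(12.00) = 181302.00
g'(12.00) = 60889.00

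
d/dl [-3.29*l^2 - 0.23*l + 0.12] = -6.58*l - 0.23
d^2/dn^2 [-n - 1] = 0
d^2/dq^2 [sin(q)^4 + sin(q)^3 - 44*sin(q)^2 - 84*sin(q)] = -16*sin(q)^4 - 9*sin(q)^3 + 188*sin(q)^2 + 90*sin(q) - 88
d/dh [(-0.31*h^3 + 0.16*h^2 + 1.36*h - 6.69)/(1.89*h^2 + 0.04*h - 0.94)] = (-0.5859*h^4 - 0.0248*h^3 - 1.6898*h^2 + 24.9874*h - 1.0108)/(3.5721*h^4 + 0.1512*h^3 - 3.5516*h^2 - 0.0752*h + 0.8836)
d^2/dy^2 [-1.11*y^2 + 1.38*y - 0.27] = -2.22000000000000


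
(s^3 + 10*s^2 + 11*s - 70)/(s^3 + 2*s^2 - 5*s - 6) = (s^2 + 12*s + 35)/(s^2 + 4*s + 3)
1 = 1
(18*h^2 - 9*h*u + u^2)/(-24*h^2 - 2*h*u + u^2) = (-3*h + u)/(4*h + u)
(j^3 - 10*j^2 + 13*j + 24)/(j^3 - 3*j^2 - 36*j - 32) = (j - 3)/(j + 4)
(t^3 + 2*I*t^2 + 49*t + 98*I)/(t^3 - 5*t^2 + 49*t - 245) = (t + 2*I)/(t - 5)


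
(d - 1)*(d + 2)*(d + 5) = d^3 + 6*d^2 + 3*d - 10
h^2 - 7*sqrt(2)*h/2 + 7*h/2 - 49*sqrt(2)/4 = (h + 7/2)*(h - 7*sqrt(2)/2)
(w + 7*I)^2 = w^2 + 14*I*w - 49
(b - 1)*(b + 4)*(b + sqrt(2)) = b^3 + sqrt(2)*b^2 + 3*b^2 - 4*b + 3*sqrt(2)*b - 4*sqrt(2)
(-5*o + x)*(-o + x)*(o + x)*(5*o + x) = 25*o^4 - 26*o^2*x^2 + x^4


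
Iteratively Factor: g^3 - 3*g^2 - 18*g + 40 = (g - 5)*(g^2 + 2*g - 8) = (g - 5)*(g + 4)*(g - 2)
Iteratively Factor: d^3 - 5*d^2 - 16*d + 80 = (d + 4)*(d^2 - 9*d + 20) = (d - 5)*(d + 4)*(d - 4)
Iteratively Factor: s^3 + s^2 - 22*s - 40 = (s + 2)*(s^2 - s - 20) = (s + 2)*(s + 4)*(s - 5)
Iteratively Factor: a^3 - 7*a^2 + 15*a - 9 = (a - 3)*(a^2 - 4*a + 3) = (a - 3)*(a - 1)*(a - 3)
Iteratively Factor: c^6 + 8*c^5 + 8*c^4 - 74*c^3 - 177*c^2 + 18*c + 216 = (c + 4)*(c^5 + 4*c^4 - 8*c^3 - 42*c^2 - 9*c + 54) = (c - 3)*(c + 4)*(c^4 + 7*c^3 + 13*c^2 - 3*c - 18) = (c - 3)*(c + 2)*(c + 4)*(c^3 + 5*c^2 + 3*c - 9) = (c - 3)*(c + 2)*(c + 3)*(c + 4)*(c^2 + 2*c - 3) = (c - 3)*(c + 2)*(c + 3)^2*(c + 4)*(c - 1)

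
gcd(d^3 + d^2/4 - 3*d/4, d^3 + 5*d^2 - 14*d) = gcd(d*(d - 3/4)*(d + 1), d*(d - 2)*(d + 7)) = d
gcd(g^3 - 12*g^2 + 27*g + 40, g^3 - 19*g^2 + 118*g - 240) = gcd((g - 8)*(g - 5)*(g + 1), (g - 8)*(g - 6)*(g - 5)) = g^2 - 13*g + 40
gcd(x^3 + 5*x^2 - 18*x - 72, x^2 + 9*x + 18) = x^2 + 9*x + 18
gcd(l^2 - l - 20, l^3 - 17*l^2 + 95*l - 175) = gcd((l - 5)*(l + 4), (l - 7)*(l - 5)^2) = l - 5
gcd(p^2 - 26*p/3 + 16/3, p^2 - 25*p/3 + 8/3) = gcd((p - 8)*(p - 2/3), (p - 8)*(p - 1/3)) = p - 8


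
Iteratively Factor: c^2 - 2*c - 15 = (c + 3)*(c - 5)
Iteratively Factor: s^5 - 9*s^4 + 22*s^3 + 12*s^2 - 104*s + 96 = (s - 2)*(s^4 - 7*s^3 + 8*s^2 + 28*s - 48) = (s - 2)*(s + 2)*(s^3 - 9*s^2 + 26*s - 24) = (s - 4)*(s - 2)*(s + 2)*(s^2 - 5*s + 6) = (s - 4)*(s - 3)*(s - 2)*(s + 2)*(s - 2)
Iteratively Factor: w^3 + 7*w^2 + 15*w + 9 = (w + 1)*(w^2 + 6*w + 9) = (w + 1)*(w + 3)*(w + 3)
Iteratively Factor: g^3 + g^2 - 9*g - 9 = (g + 3)*(g^2 - 2*g - 3) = (g - 3)*(g + 3)*(g + 1)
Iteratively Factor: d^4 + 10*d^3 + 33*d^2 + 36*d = (d + 4)*(d^3 + 6*d^2 + 9*d) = (d + 3)*(d + 4)*(d^2 + 3*d) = d*(d + 3)*(d + 4)*(d + 3)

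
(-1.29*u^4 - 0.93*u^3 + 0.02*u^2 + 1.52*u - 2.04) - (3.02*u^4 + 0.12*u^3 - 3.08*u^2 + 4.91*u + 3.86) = -4.31*u^4 - 1.05*u^3 + 3.1*u^2 - 3.39*u - 5.9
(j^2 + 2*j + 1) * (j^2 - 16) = j^4 + 2*j^3 - 15*j^2 - 32*j - 16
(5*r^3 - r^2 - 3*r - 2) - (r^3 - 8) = 4*r^3 - r^2 - 3*r + 6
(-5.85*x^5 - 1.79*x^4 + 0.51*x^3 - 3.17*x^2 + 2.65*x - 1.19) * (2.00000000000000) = -11.7*x^5 - 3.58*x^4 + 1.02*x^3 - 6.34*x^2 + 5.3*x - 2.38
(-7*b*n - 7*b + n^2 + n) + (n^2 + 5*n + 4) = -7*b*n - 7*b + 2*n^2 + 6*n + 4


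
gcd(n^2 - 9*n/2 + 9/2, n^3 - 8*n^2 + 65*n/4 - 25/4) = 1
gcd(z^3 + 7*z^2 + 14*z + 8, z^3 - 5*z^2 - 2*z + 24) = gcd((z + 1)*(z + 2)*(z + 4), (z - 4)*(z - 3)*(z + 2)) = z + 2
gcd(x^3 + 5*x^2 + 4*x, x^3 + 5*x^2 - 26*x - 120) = x + 4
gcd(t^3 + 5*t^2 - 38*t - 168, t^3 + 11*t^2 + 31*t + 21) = t + 7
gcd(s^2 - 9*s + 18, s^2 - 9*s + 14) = 1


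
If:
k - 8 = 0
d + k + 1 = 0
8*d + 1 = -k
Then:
No Solution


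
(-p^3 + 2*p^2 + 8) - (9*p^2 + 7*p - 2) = -p^3 - 7*p^2 - 7*p + 10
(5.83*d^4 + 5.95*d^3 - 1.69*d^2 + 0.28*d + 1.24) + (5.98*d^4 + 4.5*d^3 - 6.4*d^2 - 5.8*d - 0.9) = 11.81*d^4 + 10.45*d^3 - 8.09*d^2 - 5.52*d + 0.34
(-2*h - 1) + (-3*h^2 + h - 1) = -3*h^2 - h - 2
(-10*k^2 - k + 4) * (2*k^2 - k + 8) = -20*k^4 + 8*k^3 - 71*k^2 - 12*k + 32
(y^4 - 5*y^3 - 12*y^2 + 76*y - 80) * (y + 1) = y^5 - 4*y^4 - 17*y^3 + 64*y^2 - 4*y - 80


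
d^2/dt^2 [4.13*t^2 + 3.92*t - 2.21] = 8.26000000000000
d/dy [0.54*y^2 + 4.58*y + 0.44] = 1.08*y + 4.58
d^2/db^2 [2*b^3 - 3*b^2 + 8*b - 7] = 12*b - 6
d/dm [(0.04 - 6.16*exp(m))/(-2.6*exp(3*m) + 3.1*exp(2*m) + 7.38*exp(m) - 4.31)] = (-32.032*exp(3*m) + 19.408*exp(2*m) - 0.247999999999998*exp(m) + 26.2544)*exp(m)/(6.76*exp(6*m) - 16.12*exp(5*m) - 28.766*exp(4*m) + 68.168*exp(3*m) + 27.7424*exp(2*m) - 63.6156*exp(m) + 18.5761)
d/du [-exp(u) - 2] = -exp(u)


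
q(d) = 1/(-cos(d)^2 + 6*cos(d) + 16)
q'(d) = (-2*sin(d)*cos(d) + 6*sin(d))/(-cos(d)^2 + 6*cos(d) + 16)^2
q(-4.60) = 0.07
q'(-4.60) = 0.03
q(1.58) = 0.06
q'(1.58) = 0.02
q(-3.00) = 0.11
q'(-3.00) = -0.01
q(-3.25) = 0.11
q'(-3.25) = 0.01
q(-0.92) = 0.05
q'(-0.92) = -0.01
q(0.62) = 0.05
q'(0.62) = 0.01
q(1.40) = 0.06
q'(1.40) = 0.02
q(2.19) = 0.08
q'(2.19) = 0.04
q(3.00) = 0.11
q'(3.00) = 0.01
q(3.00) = 0.11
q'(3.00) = 0.01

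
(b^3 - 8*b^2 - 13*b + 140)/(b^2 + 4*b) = b - 12 + 35/b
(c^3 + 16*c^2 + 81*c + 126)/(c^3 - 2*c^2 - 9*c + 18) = (c^2 + 13*c + 42)/(c^2 - 5*c + 6)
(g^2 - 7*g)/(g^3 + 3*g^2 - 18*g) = (g - 7)/(g^2 + 3*g - 18)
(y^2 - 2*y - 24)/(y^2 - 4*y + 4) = (y^2 - 2*y - 24)/(y^2 - 4*y + 4)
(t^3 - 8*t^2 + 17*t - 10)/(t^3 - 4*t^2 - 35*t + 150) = (t^2 - 3*t + 2)/(t^2 + t - 30)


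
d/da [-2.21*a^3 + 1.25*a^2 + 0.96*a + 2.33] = -6.63*a^2 + 2.5*a + 0.96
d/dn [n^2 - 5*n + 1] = 2*n - 5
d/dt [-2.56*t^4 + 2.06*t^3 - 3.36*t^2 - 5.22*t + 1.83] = -10.24*t^3 + 6.18*t^2 - 6.72*t - 5.22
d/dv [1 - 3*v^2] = -6*v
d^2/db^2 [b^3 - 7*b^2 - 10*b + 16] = 6*b - 14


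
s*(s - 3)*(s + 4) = s^3 + s^2 - 12*s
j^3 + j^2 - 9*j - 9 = (j - 3)*(j + 1)*(j + 3)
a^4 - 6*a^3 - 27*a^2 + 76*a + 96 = (a - 8)*(a - 3)*(a + 1)*(a + 4)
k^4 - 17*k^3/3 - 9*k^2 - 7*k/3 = k*(k - 7)*(k + 1/3)*(k + 1)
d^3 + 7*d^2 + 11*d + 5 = (d + 1)^2*(d + 5)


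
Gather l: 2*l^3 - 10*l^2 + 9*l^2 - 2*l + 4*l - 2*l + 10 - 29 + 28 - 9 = 2*l^3 - l^2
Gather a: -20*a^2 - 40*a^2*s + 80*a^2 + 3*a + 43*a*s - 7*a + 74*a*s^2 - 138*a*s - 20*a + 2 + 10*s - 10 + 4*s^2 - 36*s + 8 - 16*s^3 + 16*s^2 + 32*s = a^2*(60 - 40*s) + a*(74*s^2 - 95*s - 24) - 16*s^3 + 20*s^2 + 6*s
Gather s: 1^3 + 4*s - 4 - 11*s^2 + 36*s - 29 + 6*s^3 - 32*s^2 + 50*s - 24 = 6*s^3 - 43*s^2 + 90*s - 56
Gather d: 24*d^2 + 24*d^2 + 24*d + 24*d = 48*d^2 + 48*d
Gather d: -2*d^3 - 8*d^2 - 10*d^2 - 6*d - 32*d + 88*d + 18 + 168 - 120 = -2*d^3 - 18*d^2 + 50*d + 66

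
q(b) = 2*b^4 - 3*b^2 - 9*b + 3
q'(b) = 8*b^3 - 6*b - 9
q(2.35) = 26.28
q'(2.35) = 80.72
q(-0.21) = 4.76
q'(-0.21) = -7.81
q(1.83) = -1.09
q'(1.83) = 29.05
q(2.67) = 59.23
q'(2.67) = 127.25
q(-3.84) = 428.19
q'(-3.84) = -438.94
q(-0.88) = 9.80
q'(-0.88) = -9.17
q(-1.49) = 19.61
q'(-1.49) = -26.52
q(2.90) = 93.13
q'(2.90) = 168.71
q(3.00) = 111.00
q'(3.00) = 189.00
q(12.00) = 40935.00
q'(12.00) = 13743.00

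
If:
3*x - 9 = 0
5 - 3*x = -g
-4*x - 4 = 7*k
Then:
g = 4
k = -16/7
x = 3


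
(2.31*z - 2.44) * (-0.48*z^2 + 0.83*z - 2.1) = -1.1088*z^3 + 3.0885*z^2 - 6.8762*z + 5.124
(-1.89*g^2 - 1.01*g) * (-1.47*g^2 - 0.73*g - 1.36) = 2.7783*g^4 + 2.8644*g^3 + 3.3077*g^2 + 1.3736*g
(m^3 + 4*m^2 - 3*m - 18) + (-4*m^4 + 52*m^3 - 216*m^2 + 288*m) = -4*m^4 + 53*m^3 - 212*m^2 + 285*m - 18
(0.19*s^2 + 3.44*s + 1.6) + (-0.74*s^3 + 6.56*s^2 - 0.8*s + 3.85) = -0.74*s^3 + 6.75*s^2 + 2.64*s + 5.45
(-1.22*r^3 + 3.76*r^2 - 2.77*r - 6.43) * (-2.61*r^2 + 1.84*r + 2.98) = 3.1842*r^5 - 12.0584*r^4 + 10.5125*r^3 + 22.8903*r^2 - 20.0858*r - 19.1614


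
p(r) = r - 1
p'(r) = 1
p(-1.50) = -2.50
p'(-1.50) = 1.00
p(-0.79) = -1.79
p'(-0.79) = 1.00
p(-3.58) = -4.58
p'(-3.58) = 1.00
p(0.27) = -0.73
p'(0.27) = 1.00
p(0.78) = -0.22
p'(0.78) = 1.00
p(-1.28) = -2.28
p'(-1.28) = 1.00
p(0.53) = -0.47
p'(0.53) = 1.00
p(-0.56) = -1.56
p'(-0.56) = 1.00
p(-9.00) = -10.00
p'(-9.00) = 1.00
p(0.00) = -1.00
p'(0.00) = 1.00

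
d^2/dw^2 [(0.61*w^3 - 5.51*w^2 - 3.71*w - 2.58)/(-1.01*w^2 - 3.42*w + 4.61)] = (1.77635683940025e-15*w^5 - 3.5527136788005e-15*w^4 - 50.446192*w^3 + 227.426106*w^2 + 79.333116*w + 435.562246)/(1.030301*w^6 + 10.466226*w^5 + 21.332109*w^4 - 55.541484*w^3 - 97.367349*w^2 + 218.046546*w - 97.972181)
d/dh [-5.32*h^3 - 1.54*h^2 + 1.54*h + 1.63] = -15.96*h^2 - 3.08*h + 1.54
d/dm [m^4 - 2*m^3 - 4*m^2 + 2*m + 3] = 4*m^3 - 6*m^2 - 8*m + 2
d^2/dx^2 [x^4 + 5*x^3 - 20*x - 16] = 6*x*(2*x + 5)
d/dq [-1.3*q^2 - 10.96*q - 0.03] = -2.6*q - 10.96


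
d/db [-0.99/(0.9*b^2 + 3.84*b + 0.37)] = (1.782*b + 3.8016)/(0.9*b^2 + 3.84*b + 0.37)^2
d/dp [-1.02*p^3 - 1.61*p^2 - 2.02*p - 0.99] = -3.06*p^2 - 3.22*p - 2.02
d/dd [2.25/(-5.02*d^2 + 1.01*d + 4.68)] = (22.59*d - 2.2725)/(-5.02*d^2 + 1.01*d + 4.68)^2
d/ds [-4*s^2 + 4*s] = 4 - 8*s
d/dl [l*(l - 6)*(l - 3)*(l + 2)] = 4*l^3 - 21*l^2 + 36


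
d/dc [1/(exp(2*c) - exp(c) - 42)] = (1 - 2*exp(c))*exp(c)/(-exp(2*c) + exp(c) + 42)^2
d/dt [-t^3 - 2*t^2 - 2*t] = -3*t^2 - 4*t - 2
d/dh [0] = 0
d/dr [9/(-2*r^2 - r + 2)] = 9*(4*r + 1)/(2*r^2 + r - 2)^2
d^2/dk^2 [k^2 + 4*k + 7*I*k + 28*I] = 2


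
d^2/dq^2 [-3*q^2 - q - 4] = -6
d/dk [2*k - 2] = 2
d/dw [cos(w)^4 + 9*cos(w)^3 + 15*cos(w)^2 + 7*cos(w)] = -(4*cos(w)^3 + 27*cos(w)^2 + 30*cos(w) + 7)*sin(w)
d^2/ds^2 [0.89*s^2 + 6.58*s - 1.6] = 1.78000000000000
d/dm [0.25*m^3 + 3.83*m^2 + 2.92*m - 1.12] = 0.75*m^2 + 7.66*m + 2.92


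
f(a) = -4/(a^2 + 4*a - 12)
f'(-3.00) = -0.04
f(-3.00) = 0.27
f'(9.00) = 0.01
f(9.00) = -0.04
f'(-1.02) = 0.03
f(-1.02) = 0.27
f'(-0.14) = 0.09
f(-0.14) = 0.32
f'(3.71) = 0.17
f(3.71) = -0.24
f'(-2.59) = -0.02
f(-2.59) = 0.26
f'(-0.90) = 0.04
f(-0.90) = 0.27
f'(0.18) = 0.14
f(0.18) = 0.36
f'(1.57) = 2.70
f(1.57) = 1.23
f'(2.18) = 15.42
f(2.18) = -2.72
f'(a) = -4*(-2*a - 4)/(a^2 + 4*a - 12)^2 = 8*(a + 2)/(a^2 + 4*a - 12)^2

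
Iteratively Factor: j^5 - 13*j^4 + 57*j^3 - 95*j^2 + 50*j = (j - 5)*(j^4 - 8*j^3 + 17*j^2 - 10*j) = (j - 5)*(j - 1)*(j^3 - 7*j^2 + 10*j) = (j - 5)^2*(j - 1)*(j^2 - 2*j) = j*(j - 5)^2*(j - 1)*(j - 2)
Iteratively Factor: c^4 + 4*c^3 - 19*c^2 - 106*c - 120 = (c + 3)*(c^3 + c^2 - 22*c - 40) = (c - 5)*(c + 3)*(c^2 + 6*c + 8) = (c - 5)*(c + 3)*(c + 4)*(c + 2)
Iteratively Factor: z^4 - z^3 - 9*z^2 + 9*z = (z - 1)*(z^3 - 9*z) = (z - 1)*(z + 3)*(z^2 - 3*z) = z*(z - 1)*(z + 3)*(z - 3)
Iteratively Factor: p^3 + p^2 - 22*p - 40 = (p + 2)*(p^2 - p - 20) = (p + 2)*(p + 4)*(p - 5)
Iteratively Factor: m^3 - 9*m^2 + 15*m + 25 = (m - 5)*(m^2 - 4*m - 5) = (m - 5)^2*(m + 1)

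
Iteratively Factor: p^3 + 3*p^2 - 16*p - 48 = (p + 4)*(p^2 - p - 12) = (p + 3)*(p + 4)*(p - 4)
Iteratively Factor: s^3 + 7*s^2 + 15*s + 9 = (s + 1)*(s^2 + 6*s + 9) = (s + 1)*(s + 3)*(s + 3)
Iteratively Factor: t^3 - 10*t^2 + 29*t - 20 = (t - 5)*(t^2 - 5*t + 4) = (t - 5)*(t - 1)*(t - 4)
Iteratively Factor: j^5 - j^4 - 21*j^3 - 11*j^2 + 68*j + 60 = (j + 1)*(j^4 - 2*j^3 - 19*j^2 + 8*j + 60) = (j - 5)*(j + 1)*(j^3 + 3*j^2 - 4*j - 12) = (j - 5)*(j + 1)*(j + 2)*(j^2 + j - 6) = (j - 5)*(j - 2)*(j + 1)*(j + 2)*(j + 3)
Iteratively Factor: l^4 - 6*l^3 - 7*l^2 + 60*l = (l)*(l^3 - 6*l^2 - 7*l + 60) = l*(l + 3)*(l^2 - 9*l + 20) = l*(l - 5)*(l + 3)*(l - 4)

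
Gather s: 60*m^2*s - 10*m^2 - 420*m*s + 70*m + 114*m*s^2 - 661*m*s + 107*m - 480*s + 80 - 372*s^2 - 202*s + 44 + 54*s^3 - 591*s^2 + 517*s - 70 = -10*m^2 + 177*m + 54*s^3 + s^2*(114*m - 963) + s*(60*m^2 - 1081*m - 165) + 54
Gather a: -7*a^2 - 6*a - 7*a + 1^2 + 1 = -7*a^2 - 13*a + 2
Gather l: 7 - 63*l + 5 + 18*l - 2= 10 - 45*l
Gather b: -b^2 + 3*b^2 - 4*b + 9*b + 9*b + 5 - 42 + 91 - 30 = 2*b^2 + 14*b + 24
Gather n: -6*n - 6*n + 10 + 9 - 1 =18 - 12*n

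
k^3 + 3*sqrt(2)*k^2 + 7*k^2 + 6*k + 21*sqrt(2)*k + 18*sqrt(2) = (k + 1)*(k + 6)*(k + 3*sqrt(2))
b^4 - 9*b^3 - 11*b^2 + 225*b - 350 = (b - 7)*(b - 5)*(b - 2)*(b + 5)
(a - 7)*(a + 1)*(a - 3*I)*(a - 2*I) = a^4 - 6*a^3 - 5*I*a^3 - 13*a^2 + 30*I*a^2 + 36*a + 35*I*a + 42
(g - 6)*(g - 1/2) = g^2 - 13*g/2 + 3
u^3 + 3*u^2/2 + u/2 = u*(u + 1/2)*(u + 1)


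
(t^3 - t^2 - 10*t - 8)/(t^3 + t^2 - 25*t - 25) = (t^2 - 2*t - 8)/(t^2 - 25)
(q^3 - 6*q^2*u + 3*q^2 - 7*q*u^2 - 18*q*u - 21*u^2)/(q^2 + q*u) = q - 7*u + 3 - 21*u/q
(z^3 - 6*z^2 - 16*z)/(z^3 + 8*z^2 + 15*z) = (z^2 - 6*z - 16)/(z^2 + 8*z + 15)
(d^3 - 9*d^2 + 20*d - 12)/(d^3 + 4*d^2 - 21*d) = (d^3 - 9*d^2 + 20*d - 12)/(d*(d^2 + 4*d - 21))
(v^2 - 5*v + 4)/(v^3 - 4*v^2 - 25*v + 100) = (v - 1)/(v^2 - 25)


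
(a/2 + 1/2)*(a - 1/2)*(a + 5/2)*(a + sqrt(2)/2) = a^4/2 + sqrt(2)*a^3/4 + 3*a^3/2 + 3*a^2/8 + 3*sqrt(2)*a^2/4 - 5*a/8 + 3*sqrt(2)*a/16 - 5*sqrt(2)/16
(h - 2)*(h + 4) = h^2 + 2*h - 8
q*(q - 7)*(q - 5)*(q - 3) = q^4 - 15*q^3 + 71*q^2 - 105*q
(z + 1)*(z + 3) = z^2 + 4*z + 3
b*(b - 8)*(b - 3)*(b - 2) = b^4 - 13*b^3 + 46*b^2 - 48*b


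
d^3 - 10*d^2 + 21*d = d*(d - 7)*(d - 3)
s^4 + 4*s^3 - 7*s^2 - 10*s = s*(s - 2)*(s + 1)*(s + 5)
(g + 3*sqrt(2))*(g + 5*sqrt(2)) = g^2 + 8*sqrt(2)*g + 30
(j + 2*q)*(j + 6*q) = j^2 + 8*j*q + 12*q^2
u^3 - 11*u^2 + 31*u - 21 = (u - 7)*(u - 3)*(u - 1)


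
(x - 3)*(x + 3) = x^2 - 9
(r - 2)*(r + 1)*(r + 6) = r^3 + 5*r^2 - 8*r - 12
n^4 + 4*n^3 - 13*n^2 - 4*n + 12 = (n - 2)*(n - 1)*(n + 1)*(n + 6)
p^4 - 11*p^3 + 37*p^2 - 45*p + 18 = (p - 6)*(p - 3)*(p - 1)^2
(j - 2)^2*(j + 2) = j^3 - 2*j^2 - 4*j + 8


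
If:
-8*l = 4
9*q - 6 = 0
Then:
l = -1/2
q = 2/3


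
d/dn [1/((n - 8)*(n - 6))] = 2*(7 - n)/(n^4 - 28*n^3 + 292*n^2 - 1344*n + 2304)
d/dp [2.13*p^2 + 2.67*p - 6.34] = 4.26*p + 2.67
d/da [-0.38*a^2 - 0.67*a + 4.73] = -0.76*a - 0.67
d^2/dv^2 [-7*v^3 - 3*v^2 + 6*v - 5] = -42*v - 6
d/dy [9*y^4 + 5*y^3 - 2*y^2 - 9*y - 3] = 36*y^3 + 15*y^2 - 4*y - 9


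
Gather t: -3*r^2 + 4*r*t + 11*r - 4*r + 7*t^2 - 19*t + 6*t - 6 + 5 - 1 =-3*r^2 + 7*r + 7*t^2 + t*(4*r - 13) - 2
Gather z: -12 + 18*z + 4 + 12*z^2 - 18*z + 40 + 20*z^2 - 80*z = 32*z^2 - 80*z + 32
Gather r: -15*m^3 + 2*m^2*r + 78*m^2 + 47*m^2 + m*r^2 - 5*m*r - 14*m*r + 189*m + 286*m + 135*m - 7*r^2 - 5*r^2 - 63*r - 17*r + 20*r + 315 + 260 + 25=-15*m^3 + 125*m^2 + 610*m + r^2*(m - 12) + r*(2*m^2 - 19*m - 60) + 600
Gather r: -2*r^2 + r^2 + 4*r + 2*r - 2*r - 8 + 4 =-r^2 + 4*r - 4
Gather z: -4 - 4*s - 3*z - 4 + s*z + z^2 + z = -4*s + z^2 + z*(s - 2) - 8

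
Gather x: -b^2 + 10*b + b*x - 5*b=-b^2 + b*x + 5*b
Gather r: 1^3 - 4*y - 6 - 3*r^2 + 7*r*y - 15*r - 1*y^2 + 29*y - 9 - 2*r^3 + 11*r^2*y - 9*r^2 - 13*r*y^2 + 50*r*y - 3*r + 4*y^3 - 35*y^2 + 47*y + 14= -2*r^3 + r^2*(11*y - 12) + r*(-13*y^2 + 57*y - 18) + 4*y^3 - 36*y^2 + 72*y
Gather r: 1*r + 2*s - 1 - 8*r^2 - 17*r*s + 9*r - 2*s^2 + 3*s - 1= -8*r^2 + r*(10 - 17*s) - 2*s^2 + 5*s - 2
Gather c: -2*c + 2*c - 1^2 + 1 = 0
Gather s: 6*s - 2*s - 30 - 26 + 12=4*s - 44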